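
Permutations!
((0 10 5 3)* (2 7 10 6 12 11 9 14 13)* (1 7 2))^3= (0 11 13 10)(1 5 6 9)(3 12 14 7)= [11, 5, 2, 12, 4, 6, 9, 3, 8, 1, 0, 13, 14, 10, 7]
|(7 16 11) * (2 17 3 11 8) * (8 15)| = |(2 17 3 11 7 16 15 8)| = 8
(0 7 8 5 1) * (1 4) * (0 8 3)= [7, 8, 2, 0, 1, 4, 6, 3, 5]= (0 7 3)(1 8 5 4)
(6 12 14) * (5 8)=(5 8)(6 12 14)=[0, 1, 2, 3, 4, 8, 12, 7, 5, 9, 10, 11, 14, 13, 6]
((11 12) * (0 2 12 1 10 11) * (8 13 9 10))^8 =(0 12 2)(1 13 10)(8 9 11) =[12, 13, 0, 3, 4, 5, 6, 7, 9, 11, 1, 8, 2, 10]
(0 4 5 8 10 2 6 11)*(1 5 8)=(0 4 8 10 2 6 11)(1 5)=[4, 5, 6, 3, 8, 1, 11, 7, 10, 9, 2, 0]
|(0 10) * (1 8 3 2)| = 4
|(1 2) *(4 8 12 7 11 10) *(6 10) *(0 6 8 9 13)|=|(0 6 10 4 9 13)(1 2)(7 11 8 12)|=12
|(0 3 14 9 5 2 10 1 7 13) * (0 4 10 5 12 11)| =|(0 3 14 9 12 11)(1 7 13 4 10)(2 5)| =30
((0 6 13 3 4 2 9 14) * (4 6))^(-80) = (14)(3 6 13) = [0, 1, 2, 6, 4, 5, 13, 7, 8, 9, 10, 11, 12, 3, 14]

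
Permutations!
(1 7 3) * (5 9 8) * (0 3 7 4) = (0 3 1 4)(5 9 8) = [3, 4, 2, 1, 0, 9, 6, 7, 5, 8]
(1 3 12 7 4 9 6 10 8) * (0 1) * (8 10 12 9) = (0 1 3 9 6 12 7 4 8) = [1, 3, 2, 9, 8, 5, 12, 4, 0, 6, 10, 11, 7]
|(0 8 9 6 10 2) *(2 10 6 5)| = 5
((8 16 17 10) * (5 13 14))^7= (5 13 14)(8 10 17 16)= [0, 1, 2, 3, 4, 13, 6, 7, 10, 9, 17, 11, 12, 14, 5, 15, 8, 16]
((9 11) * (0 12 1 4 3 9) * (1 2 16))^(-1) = (0 11 9 3 4 1 16 2 12) = [11, 16, 12, 4, 1, 5, 6, 7, 8, 3, 10, 9, 0, 13, 14, 15, 2]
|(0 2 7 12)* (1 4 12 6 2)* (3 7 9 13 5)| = 28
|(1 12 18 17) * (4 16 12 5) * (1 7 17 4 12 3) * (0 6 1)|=|(0 6 1 5 12 18 4 16 3)(7 17)|=18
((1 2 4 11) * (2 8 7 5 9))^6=(1 4 9 7)(2 5 8 11)=[0, 4, 5, 3, 9, 8, 6, 1, 11, 7, 10, 2]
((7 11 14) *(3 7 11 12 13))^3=(3 13 12 7)(11 14)=[0, 1, 2, 13, 4, 5, 6, 3, 8, 9, 10, 14, 7, 12, 11]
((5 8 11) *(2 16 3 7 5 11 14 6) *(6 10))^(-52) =(2 3 5 14 6 16 7 8 10) =[0, 1, 3, 5, 4, 14, 16, 8, 10, 9, 2, 11, 12, 13, 6, 15, 7]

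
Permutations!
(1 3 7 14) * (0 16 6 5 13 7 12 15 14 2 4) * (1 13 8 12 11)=(0 16 6 5 8 12 15 14 13 7 2 4)(1 3 11)=[16, 3, 4, 11, 0, 8, 5, 2, 12, 9, 10, 1, 15, 7, 13, 14, 6]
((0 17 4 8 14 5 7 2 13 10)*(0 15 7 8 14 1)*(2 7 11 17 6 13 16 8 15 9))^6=(17)(0 16 10)(1 2 13)(6 8 9)=[16, 2, 13, 3, 4, 5, 8, 7, 9, 6, 0, 11, 12, 1, 14, 15, 10, 17]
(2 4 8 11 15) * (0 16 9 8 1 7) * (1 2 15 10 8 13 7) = (0 16 9 13 7)(2 4)(8 11 10) = [16, 1, 4, 3, 2, 5, 6, 0, 11, 13, 8, 10, 12, 7, 14, 15, 9]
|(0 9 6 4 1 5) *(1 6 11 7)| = |(0 9 11 7 1 5)(4 6)| = 6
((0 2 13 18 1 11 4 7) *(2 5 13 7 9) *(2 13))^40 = (1 13 4)(9 11 18) = [0, 13, 2, 3, 1, 5, 6, 7, 8, 11, 10, 18, 12, 4, 14, 15, 16, 17, 9]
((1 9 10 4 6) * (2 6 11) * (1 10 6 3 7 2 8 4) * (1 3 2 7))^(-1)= (1 3 10 6 9)(4 8 11)= [0, 3, 2, 10, 8, 5, 9, 7, 11, 1, 6, 4]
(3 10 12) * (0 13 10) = [13, 1, 2, 0, 4, 5, 6, 7, 8, 9, 12, 11, 3, 10] = (0 13 10 12 3)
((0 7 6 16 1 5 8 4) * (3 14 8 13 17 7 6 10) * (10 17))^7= (0 3 1 4 10 16 8 13 6 14 5)(7 17)= [3, 4, 2, 1, 10, 0, 14, 17, 13, 9, 16, 11, 12, 6, 5, 15, 8, 7]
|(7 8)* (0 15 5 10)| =4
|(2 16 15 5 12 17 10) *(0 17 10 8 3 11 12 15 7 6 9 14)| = |(0 17 8 3 11 12 10 2 16 7 6 9 14)(5 15)| = 26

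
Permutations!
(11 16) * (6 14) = [0, 1, 2, 3, 4, 5, 14, 7, 8, 9, 10, 16, 12, 13, 6, 15, 11] = (6 14)(11 16)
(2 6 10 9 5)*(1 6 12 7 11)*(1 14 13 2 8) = (1 6 10 9 5 8)(2 12 7 11 14 13) = [0, 6, 12, 3, 4, 8, 10, 11, 1, 5, 9, 14, 7, 2, 13]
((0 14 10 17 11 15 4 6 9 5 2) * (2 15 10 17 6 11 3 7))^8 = [17, 1, 14, 2, 11, 15, 9, 0, 8, 5, 6, 10, 12, 13, 3, 4, 16, 7] = (0 17 7)(2 14 3)(4 11 10 6 9 5 15)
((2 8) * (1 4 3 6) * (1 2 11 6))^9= [0, 1, 8, 3, 4, 5, 2, 7, 11, 9, 10, 6]= (2 8 11 6)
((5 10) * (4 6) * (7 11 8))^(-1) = (4 6)(5 10)(7 8 11) = [0, 1, 2, 3, 6, 10, 4, 8, 11, 9, 5, 7]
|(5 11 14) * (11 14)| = 2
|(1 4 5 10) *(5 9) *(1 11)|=6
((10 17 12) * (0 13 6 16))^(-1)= (0 16 6 13)(10 12 17)= [16, 1, 2, 3, 4, 5, 13, 7, 8, 9, 12, 11, 17, 0, 14, 15, 6, 10]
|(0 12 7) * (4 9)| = 6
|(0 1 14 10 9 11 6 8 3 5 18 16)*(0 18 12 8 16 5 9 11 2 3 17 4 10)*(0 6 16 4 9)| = 16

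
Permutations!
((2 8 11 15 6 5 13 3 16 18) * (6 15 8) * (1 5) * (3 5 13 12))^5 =[0, 16, 12, 1, 4, 2, 3, 7, 11, 9, 10, 8, 6, 18, 14, 15, 13, 17, 5] =(1 16 13 18 5 2 12 6 3)(8 11)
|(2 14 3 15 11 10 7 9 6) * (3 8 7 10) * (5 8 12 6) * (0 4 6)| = 12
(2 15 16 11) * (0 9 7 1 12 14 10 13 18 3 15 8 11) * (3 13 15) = (0 9 7 1 12 14 10 15 16)(2 8 11)(13 18) = [9, 12, 8, 3, 4, 5, 6, 1, 11, 7, 15, 2, 14, 18, 10, 16, 0, 17, 13]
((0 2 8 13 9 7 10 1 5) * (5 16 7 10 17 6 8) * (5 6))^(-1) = (0 5 17 7 16 1 10 9 13 8 6 2) = [5, 10, 0, 3, 4, 17, 2, 16, 6, 13, 9, 11, 12, 8, 14, 15, 1, 7]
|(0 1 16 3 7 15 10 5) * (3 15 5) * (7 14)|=9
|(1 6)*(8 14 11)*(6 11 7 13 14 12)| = |(1 11 8 12 6)(7 13 14)| = 15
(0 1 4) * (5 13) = [1, 4, 2, 3, 0, 13, 6, 7, 8, 9, 10, 11, 12, 5] = (0 1 4)(5 13)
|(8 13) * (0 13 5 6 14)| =6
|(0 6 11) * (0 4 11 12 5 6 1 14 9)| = 12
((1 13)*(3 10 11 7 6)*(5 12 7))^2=(13)(3 11 12 6 10 5 7)=[0, 1, 2, 11, 4, 7, 10, 3, 8, 9, 5, 12, 6, 13]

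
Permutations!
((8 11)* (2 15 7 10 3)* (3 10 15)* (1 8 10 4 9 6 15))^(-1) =(1 7 15 6 9 4 10 11 8)(2 3) =[0, 7, 3, 2, 10, 5, 9, 15, 1, 4, 11, 8, 12, 13, 14, 6]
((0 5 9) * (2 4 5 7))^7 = [7, 1, 4, 3, 5, 9, 6, 2, 8, 0] = (0 7 2 4 5 9)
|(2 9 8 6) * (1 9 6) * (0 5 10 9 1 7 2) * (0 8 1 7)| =|(0 5 10 9 1 7 2 6 8)| =9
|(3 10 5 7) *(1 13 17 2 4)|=20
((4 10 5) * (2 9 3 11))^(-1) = (2 11 3 9)(4 5 10) = [0, 1, 11, 9, 5, 10, 6, 7, 8, 2, 4, 3]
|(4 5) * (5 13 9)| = 4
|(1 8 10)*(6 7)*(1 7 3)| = |(1 8 10 7 6 3)| = 6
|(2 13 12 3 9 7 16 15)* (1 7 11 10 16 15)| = 11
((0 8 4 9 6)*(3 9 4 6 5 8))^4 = (0 8 9)(3 6 5) = [8, 1, 2, 6, 4, 3, 5, 7, 9, 0]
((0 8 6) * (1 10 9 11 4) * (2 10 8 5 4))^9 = (0 1)(2 10 9 11)(4 6)(5 8) = [1, 0, 10, 3, 6, 8, 4, 7, 5, 11, 9, 2]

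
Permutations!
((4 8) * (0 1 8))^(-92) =(8) =[0, 1, 2, 3, 4, 5, 6, 7, 8]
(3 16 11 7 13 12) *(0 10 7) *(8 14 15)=[10, 1, 2, 16, 4, 5, 6, 13, 14, 9, 7, 0, 3, 12, 15, 8, 11]=(0 10 7 13 12 3 16 11)(8 14 15)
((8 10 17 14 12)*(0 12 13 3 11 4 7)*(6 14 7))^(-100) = (0 8 17)(3 4 14)(6 13 11)(7 12 10) = [8, 1, 2, 4, 14, 5, 13, 12, 17, 9, 7, 6, 10, 11, 3, 15, 16, 0]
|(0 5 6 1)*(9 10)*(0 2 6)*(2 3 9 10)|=10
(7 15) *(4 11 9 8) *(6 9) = (4 11 6 9 8)(7 15) = [0, 1, 2, 3, 11, 5, 9, 15, 4, 8, 10, 6, 12, 13, 14, 7]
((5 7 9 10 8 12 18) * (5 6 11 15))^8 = (5 11 18 8 9)(6 12 10 7 15) = [0, 1, 2, 3, 4, 11, 12, 15, 9, 5, 7, 18, 10, 13, 14, 6, 16, 17, 8]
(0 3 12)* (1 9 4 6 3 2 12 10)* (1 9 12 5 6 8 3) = (0 2 5 6 1 12)(3 10 9 4 8) = [2, 12, 5, 10, 8, 6, 1, 7, 3, 4, 9, 11, 0]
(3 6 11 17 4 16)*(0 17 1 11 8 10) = [17, 11, 2, 6, 16, 5, 8, 7, 10, 9, 0, 1, 12, 13, 14, 15, 3, 4] = (0 17 4 16 3 6 8 10)(1 11)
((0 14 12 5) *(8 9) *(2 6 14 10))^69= (0 5 12 14 6 2 10)(8 9)= [5, 1, 10, 3, 4, 12, 2, 7, 9, 8, 0, 11, 14, 13, 6]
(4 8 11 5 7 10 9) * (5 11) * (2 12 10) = [0, 1, 12, 3, 8, 7, 6, 2, 5, 4, 9, 11, 10] = (2 12 10 9 4 8 5 7)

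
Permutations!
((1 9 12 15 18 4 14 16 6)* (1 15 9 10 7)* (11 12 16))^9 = (18) = [0, 1, 2, 3, 4, 5, 6, 7, 8, 9, 10, 11, 12, 13, 14, 15, 16, 17, 18]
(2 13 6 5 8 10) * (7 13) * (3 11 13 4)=(2 7 4 3 11 13 6 5 8 10)=[0, 1, 7, 11, 3, 8, 5, 4, 10, 9, 2, 13, 12, 6]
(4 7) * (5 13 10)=(4 7)(5 13 10)=[0, 1, 2, 3, 7, 13, 6, 4, 8, 9, 5, 11, 12, 10]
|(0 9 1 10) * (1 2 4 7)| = 7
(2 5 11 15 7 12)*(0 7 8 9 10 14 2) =(0 7 12)(2 5 11 15 8 9 10 14) =[7, 1, 5, 3, 4, 11, 6, 12, 9, 10, 14, 15, 0, 13, 2, 8]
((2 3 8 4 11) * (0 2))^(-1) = (0 11 4 8 3 2) = [11, 1, 0, 2, 8, 5, 6, 7, 3, 9, 10, 4]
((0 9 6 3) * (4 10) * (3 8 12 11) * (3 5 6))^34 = [9, 1, 2, 0, 4, 11, 5, 7, 6, 3, 10, 12, 8] = (0 9 3)(5 11 12 8 6)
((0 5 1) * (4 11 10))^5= (0 1 5)(4 10 11)= [1, 5, 2, 3, 10, 0, 6, 7, 8, 9, 11, 4]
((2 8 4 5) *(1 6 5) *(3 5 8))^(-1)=[0, 4, 5, 2, 8, 3, 1, 7, 6]=(1 4 8 6)(2 5 3)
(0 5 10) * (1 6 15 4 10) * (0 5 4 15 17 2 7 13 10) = [4, 6, 7, 3, 0, 1, 17, 13, 8, 9, 5, 11, 12, 10, 14, 15, 16, 2] = (0 4)(1 6 17 2 7 13 10 5)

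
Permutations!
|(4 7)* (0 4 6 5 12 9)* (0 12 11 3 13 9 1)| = |(0 4 7 6 5 11 3 13 9 12 1)| = 11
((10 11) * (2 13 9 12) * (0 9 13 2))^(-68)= (13)(0 9 12)= [9, 1, 2, 3, 4, 5, 6, 7, 8, 12, 10, 11, 0, 13]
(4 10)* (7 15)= (4 10)(7 15)= [0, 1, 2, 3, 10, 5, 6, 15, 8, 9, 4, 11, 12, 13, 14, 7]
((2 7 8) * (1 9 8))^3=(1 2 9 7 8)=[0, 2, 9, 3, 4, 5, 6, 8, 1, 7]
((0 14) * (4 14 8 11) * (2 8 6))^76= (0 14 4 11 8 2 6)= [14, 1, 6, 3, 11, 5, 0, 7, 2, 9, 10, 8, 12, 13, 4]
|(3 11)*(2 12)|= 2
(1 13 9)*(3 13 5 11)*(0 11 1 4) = (0 11 3 13 9 4)(1 5) = [11, 5, 2, 13, 0, 1, 6, 7, 8, 4, 10, 3, 12, 9]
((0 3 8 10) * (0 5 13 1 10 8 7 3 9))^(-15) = (0 9)(1 10 5 13)(3 7) = [9, 10, 2, 7, 4, 13, 6, 3, 8, 0, 5, 11, 12, 1]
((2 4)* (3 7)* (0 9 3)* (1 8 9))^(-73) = [7, 0, 4, 9, 2, 5, 6, 3, 1, 8] = (0 7 3 9 8 1)(2 4)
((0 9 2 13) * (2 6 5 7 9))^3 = (13)(5 6 9 7) = [0, 1, 2, 3, 4, 6, 9, 5, 8, 7, 10, 11, 12, 13]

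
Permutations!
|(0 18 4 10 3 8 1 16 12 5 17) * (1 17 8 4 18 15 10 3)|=|(18)(0 15 10 1 16 12 5 8 17)(3 4)|=18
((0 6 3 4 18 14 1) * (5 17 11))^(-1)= (0 1 14 18 4 3 6)(5 11 17)= [1, 14, 2, 6, 3, 11, 0, 7, 8, 9, 10, 17, 12, 13, 18, 15, 16, 5, 4]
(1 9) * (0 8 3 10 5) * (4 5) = (0 8 3 10 4 5)(1 9) = [8, 9, 2, 10, 5, 0, 6, 7, 3, 1, 4]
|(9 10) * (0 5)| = 2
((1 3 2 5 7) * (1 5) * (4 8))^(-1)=(1 2 3)(4 8)(5 7)=[0, 2, 3, 1, 8, 7, 6, 5, 4]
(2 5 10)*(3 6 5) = [0, 1, 3, 6, 4, 10, 5, 7, 8, 9, 2] = (2 3 6 5 10)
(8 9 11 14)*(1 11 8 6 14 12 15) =(1 11 12 15)(6 14)(8 9) =[0, 11, 2, 3, 4, 5, 14, 7, 9, 8, 10, 12, 15, 13, 6, 1]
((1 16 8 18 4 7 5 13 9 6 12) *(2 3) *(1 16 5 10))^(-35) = (1 5 13 9 6 12 16 8 18 4 7 10)(2 3) = [0, 5, 3, 2, 7, 13, 12, 10, 18, 6, 1, 11, 16, 9, 14, 15, 8, 17, 4]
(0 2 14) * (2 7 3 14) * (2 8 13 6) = (0 7 3 14)(2 8 13 6) = [7, 1, 8, 14, 4, 5, 2, 3, 13, 9, 10, 11, 12, 6, 0]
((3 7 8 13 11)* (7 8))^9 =[0, 1, 2, 8, 4, 5, 6, 7, 13, 9, 10, 3, 12, 11] =(3 8 13 11)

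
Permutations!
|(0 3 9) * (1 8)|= 6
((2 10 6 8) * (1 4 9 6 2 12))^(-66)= [0, 1, 2, 3, 4, 5, 6, 7, 8, 9, 10, 11, 12]= (12)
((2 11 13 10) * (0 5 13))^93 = (0 10)(2 5)(11 13) = [10, 1, 5, 3, 4, 2, 6, 7, 8, 9, 0, 13, 12, 11]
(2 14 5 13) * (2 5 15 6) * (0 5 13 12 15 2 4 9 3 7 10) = (0 5 12 15 6 4 9 3 7 10)(2 14) = [5, 1, 14, 7, 9, 12, 4, 10, 8, 3, 0, 11, 15, 13, 2, 6]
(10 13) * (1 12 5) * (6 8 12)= [0, 6, 2, 3, 4, 1, 8, 7, 12, 9, 13, 11, 5, 10]= (1 6 8 12 5)(10 13)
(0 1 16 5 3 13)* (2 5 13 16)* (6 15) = (0 1 2 5 3 16 13)(6 15) = [1, 2, 5, 16, 4, 3, 15, 7, 8, 9, 10, 11, 12, 0, 14, 6, 13]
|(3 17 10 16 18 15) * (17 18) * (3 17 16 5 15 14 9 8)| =|(3 18 14 9 8)(5 15 17 10)| =20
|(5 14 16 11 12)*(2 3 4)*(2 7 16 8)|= |(2 3 4 7 16 11 12 5 14 8)|= 10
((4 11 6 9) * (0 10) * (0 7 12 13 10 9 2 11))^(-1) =[4, 1, 6, 3, 9, 5, 11, 10, 8, 0, 13, 2, 7, 12] =(0 4 9)(2 6 11)(7 10 13 12)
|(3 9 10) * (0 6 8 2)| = |(0 6 8 2)(3 9 10)| = 12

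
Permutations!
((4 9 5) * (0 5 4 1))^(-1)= (0 1 5)(4 9)= [1, 5, 2, 3, 9, 0, 6, 7, 8, 4]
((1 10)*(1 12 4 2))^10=(12)=[0, 1, 2, 3, 4, 5, 6, 7, 8, 9, 10, 11, 12]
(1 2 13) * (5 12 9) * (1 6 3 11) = [0, 2, 13, 11, 4, 12, 3, 7, 8, 5, 10, 1, 9, 6] = (1 2 13 6 3 11)(5 12 9)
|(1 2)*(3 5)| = 2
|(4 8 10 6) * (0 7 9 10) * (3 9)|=|(0 7 3 9 10 6 4 8)|=8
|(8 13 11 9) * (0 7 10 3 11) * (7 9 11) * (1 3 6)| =20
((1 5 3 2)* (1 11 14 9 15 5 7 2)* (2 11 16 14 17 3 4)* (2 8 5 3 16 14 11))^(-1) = [0, 3, 7, 15, 5, 8, 6, 1, 4, 14, 10, 16, 12, 13, 2, 9, 17, 11] = (1 3 15 9 14 2 7)(4 5 8)(11 16 17)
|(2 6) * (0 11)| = 2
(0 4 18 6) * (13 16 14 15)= (0 4 18 6)(13 16 14 15)= [4, 1, 2, 3, 18, 5, 0, 7, 8, 9, 10, 11, 12, 16, 15, 13, 14, 17, 6]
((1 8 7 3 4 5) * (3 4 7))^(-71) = (1 8 3 7 4 5) = [0, 8, 2, 7, 5, 1, 6, 4, 3]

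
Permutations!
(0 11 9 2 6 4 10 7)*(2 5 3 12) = (0 11 9 5 3 12 2 6 4 10 7) = [11, 1, 6, 12, 10, 3, 4, 0, 8, 5, 7, 9, 2]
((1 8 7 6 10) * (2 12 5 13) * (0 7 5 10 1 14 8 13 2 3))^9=[1, 0, 14, 6, 4, 10, 3, 13, 12, 9, 5, 11, 8, 7, 2]=(0 1)(2 14)(3 6)(5 10)(7 13)(8 12)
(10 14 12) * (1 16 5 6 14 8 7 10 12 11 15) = (1 16 5 6 14 11 15)(7 10 8) = [0, 16, 2, 3, 4, 6, 14, 10, 7, 9, 8, 15, 12, 13, 11, 1, 5]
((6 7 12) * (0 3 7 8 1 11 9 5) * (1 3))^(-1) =(0 5 9 11 1)(3 8 6 12 7) =[5, 0, 2, 8, 4, 9, 12, 3, 6, 11, 10, 1, 7]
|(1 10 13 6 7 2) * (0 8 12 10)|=|(0 8 12 10 13 6 7 2 1)|=9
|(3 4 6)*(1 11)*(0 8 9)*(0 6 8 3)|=|(0 3 4 8 9 6)(1 11)|=6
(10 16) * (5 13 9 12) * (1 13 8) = (1 13 9 12 5 8)(10 16) = [0, 13, 2, 3, 4, 8, 6, 7, 1, 12, 16, 11, 5, 9, 14, 15, 10]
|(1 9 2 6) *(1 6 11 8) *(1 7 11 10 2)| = 6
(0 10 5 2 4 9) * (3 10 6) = (0 6 3 10 5 2 4 9) = [6, 1, 4, 10, 9, 2, 3, 7, 8, 0, 5]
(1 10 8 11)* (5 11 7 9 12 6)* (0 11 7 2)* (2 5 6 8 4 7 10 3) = (0 11 1 3 2)(4 7 9 12 8 5 10) = [11, 3, 0, 2, 7, 10, 6, 9, 5, 12, 4, 1, 8]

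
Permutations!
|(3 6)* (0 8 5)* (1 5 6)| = 6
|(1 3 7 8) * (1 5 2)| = 6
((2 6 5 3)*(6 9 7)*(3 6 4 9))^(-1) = [0, 1, 3, 2, 7, 6, 5, 9, 8, 4] = (2 3)(4 7 9)(5 6)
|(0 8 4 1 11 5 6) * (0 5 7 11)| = |(0 8 4 1)(5 6)(7 11)| = 4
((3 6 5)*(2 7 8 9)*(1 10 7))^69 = (1 8)(2 7)(9 10) = [0, 8, 7, 3, 4, 5, 6, 2, 1, 10, 9]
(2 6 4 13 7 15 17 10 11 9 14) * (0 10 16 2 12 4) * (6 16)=(0 10 11 9 14 12 4 13 7 15 17 6)(2 16)=[10, 1, 16, 3, 13, 5, 0, 15, 8, 14, 11, 9, 4, 7, 12, 17, 2, 6]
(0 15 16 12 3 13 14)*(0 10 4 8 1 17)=(0 15 16 12 3 13 14 10 4 8 1 17)=[15, 17, 2, 13, 8, 5, 6, 7, 1, 9, 4, 11, 3, 14, 10, 16, 12, 0]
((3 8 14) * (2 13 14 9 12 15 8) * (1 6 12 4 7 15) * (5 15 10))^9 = (2 13 14 3)(4 10 15 9 7 5 8) = [0, 1, 13, 2, 10, 8, 6, 5, 4, 7, 15, 11, 12, 14, 3, 9]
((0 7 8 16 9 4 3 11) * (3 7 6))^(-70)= (16)(0 3)(6 11)= [3, 1, 2, 0, 4, 5, 11, 7, 8, 9, 10, 6, 12, 13, 14, 15, 16]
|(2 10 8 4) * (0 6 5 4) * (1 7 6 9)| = |(0 9 1 7 6 5 4 2 10 8)| = 10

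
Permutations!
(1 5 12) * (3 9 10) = (1 5 12)(3 9 10) = [0, 5, 2, 9, 4, 12, 6, 7, 8, 10, 3, 11, 1]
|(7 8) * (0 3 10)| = 6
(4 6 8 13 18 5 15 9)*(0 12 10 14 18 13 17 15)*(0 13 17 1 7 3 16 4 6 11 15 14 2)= (0 12 10 2)(1 7 3 16 4 11 15 9 6 8)(5 13 17 14 18)= [12, 7, 0, 16, 11, 13, 8, 3, 1, 6, 2, 15, 10, 17, 18, 9, 4, 14, 5]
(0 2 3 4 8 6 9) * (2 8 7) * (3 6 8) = (0 3 4 7 2 6 9) = [3, 1, 6, 4, 7, 5, 9, 2, 8, 0]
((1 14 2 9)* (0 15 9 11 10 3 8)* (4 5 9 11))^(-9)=(0 10)(1 4)(2 9)(3 15)(5 14)(8 11)=[10, 4, 9, 15, 1, 14, 6, 7, 11, 2, 0, 8, 12, 13, 5, 3]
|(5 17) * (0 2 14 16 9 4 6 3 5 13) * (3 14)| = 30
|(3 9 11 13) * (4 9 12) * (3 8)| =7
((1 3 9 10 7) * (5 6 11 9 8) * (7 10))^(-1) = (1 7 9 11 6 5 8 3) = [0, 7, 2, 1, 4, 8, 5, 9, 3, 11, 10, 6]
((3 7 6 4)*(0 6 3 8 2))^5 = [0, 1, 2, 7, 4, 5, 6, 3, 8] = (8)(3 7)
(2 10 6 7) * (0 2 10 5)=(0 2 5)(6 7 10)=[2, 1, 5, 3, 4, 0, 7, 10, 8, 9, 6]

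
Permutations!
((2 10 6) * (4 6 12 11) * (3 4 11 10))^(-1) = [0, 1, 6, 2, 3, 5, 4, 7, 8, 9, 12, 11, 10] = (2 6 4 3)(10 12)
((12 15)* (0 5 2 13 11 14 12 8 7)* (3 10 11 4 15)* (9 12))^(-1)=(0 7 8 15 4 13 2 5)(3 12 9 14 11 10)=[7, 1, 5, 12, 13, 0, 6, 8, 15, 14, 3, 10, 9, 2, 11, 4]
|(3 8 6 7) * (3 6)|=|(3 8)(6 7)|=2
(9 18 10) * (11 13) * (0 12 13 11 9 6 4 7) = [12, 1, 2, 3, 7, 5, 4, 0, 8, 18, 6, 11, 13, 9, 14, 15, 16, 17, 10] = (0 12 13 9 18 10 6 4 7)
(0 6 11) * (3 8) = [6, 1, 2, 8, 4, 5, 11, 7, 3, 9, 10, 0] = (0 6 11)(3 8)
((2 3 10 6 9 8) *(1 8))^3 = (1 3 9 2 6 8 10) = [0, 3, 6, 9, 4, 5, 8, 7, 10, 2, 1]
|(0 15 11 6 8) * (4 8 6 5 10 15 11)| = 7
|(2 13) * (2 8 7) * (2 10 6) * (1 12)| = 6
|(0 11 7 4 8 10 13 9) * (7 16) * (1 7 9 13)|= 20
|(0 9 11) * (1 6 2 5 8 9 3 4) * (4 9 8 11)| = |(0 3 9 4 1 6 2 5 11)| = 9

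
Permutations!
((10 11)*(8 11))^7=[0, 1, 2, 3, 4, 5, 6, 7, 11, 9, 8, 10]=(8 11 10)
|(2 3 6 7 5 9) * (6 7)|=|(2 3 7 5 9)|=5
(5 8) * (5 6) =(5 8 6) =[0, 1, 2, 3, 4, 8, 5, 7, 6]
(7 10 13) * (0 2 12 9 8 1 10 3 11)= [2, 10, 12, 11, 4, 5, 6, 3, 1, 8, 13, 0, 9, 7]= (0 2 12 9 8 1 10 13 7 3 11)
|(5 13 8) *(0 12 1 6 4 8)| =|(0 12 1 6 4 8 5 13)| =8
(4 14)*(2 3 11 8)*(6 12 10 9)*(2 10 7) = (2 3 11 8 10 9 6 12 7)(4 14) = [0, 1, 3, 11, 14, 5, 12, 2, 10, 6, 9, 8, 7, 13, 4]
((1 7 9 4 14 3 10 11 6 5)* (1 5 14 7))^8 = (3 6 10 14 11)(4 9 7) = [0, 1, 2, 6, 9, 5, 10, 4, 8, 7, 14, 3, 12, 13, 11]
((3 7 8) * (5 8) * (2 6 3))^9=(2 7)(3 8)(5 6)=[0, 1, 7, 8, 4, 6, 5, 2, 3]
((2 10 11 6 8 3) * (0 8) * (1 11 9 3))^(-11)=(0 6 11 1 8)(2 10 9 3)=[6, 8, 10, 2, 4, 5, 11, 7, 0, 3, 9, 1]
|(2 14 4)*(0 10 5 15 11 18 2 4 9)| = 9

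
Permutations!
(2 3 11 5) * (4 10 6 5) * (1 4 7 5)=(1 4 10 6)(2 3 11 7 5)=[0, 4, 3, 11, 10, 2, 1, 5, 8, 9, 6, 7]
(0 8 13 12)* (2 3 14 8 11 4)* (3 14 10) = (0 11 4 2 14 8 13 12)(3 10) = [11, 1, 14, 10, 2, 5, 6, 7, 13, 9, 3, 4, 0, 12, 8]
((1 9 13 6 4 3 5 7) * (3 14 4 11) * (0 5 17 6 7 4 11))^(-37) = (0 14 17 5 11 6 4 3)(1 7 13 9) = [14, 7, 2, 0, 3, 11, 4, 13, 8, 1, 10, 6, 12, 9, 17, 15, 16, 5]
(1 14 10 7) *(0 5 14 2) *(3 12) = [5, 2, 0, 12, 4, 14, 6, 1, 8, 9, 7, 11, 3, 13, 10] = (0 5 14 10 7 1 2)(3 12)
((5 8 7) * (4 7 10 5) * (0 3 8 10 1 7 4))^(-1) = (0 7 1 8 3)(5 10) = [7, 8, 2, 0, 4, 10, 6, 1, 3, 9, 5]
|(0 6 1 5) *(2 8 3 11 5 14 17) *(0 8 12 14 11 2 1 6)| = 9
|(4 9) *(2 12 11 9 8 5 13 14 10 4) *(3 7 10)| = |(2 12 11 9)(3 7 10 4 8 5 13 14)| = 8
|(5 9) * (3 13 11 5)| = |(3 13 11 5 9)| = 5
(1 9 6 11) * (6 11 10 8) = (1 9 11)(6 10 8) = [0, 9, 2, 3, 4, 5, 10, 7, 6, 11, 8, 1]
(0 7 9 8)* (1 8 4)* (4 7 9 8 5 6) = (0 9 7 8)(1 5 6 4) = [9, 5, 2, 3, 1, 6, 4, 8, 0, 7]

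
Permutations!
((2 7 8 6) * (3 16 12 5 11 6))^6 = (2 5 3)(6 12 8)(7 11 16) = [0, 1, 5, 2, 4, 3, 12, 11, 6, 9, 10, 16, 8, 13, 14, 15, 7]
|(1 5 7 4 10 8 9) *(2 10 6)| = |(1 5 7 4 6 2 10 8 9)| = 9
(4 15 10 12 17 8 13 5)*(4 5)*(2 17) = [0, 1, 17, 3, 15, 5, 6, 7, 13, 9, 12, 11, 2, 4, 14, 10, 16, 8] = (2 17 8 13 4 15 10 12)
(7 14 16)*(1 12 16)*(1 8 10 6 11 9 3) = (1 12 16 7 14 8 10 6 11 9 3) = [0, 12, 2, 1, 4, 5, 11, 14, 10, 3, 6, 9, 16, 13, 8, 15, 7]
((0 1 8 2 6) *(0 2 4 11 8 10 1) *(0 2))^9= (11)(1 10)= [0, 10, 2, 3, 4, 5, 6, 7, 8, 9, 1, 11]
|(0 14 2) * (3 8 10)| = |(0 14 2)(3 8 10)| = 3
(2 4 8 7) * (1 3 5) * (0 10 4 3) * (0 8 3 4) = (0 10)(1 8 7 2 4 3 5) = [10, 8, 4, 5, 3, 1, 6, 2, 7, 9, 0]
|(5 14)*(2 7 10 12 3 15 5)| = |(2 7 10 12 3 15 5 14)| = 8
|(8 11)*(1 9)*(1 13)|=|(1 9 13)(8 11)|=6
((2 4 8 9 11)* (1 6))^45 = (11)(1 6) = [0, 6, 2, 3, 4, 5, 1, 7, 8, 9, 10, 11]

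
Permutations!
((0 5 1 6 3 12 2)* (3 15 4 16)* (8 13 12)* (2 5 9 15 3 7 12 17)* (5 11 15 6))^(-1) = (0 2 17 13 8 3 6 9)(1 5)(4 15 11 12 7 16) = [2, 5, 17, 6, 15, 1, 9, 16, 3, 0, 10, 12, 7, 8, 14, 11, 4, 13]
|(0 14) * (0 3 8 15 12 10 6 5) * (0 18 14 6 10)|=|(0 6 5 18 14 3 8 15 12)|=9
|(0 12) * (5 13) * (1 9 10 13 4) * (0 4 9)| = 4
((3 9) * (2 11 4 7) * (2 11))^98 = (4 11 7) = [0, 1, 2, 3, 11, 5, 6, 4, 8, 9, 10, 7]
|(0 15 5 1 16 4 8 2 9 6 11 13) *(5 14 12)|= |(0 15 14 12 5 1 16 4 8 2 9 6 11 13)|= 14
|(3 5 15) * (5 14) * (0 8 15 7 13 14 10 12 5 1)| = |(0 8 15 3 10 12 5 7 13 14 1)| = 11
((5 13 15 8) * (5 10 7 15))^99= (5 13)(7 10 8 15)= [0, 1, 2, 3, 4, 13, 6, 10, 15, 9, 8, 11, 12, 5, 14, 7]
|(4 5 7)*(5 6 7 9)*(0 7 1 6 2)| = |(0 7 4 2)(1 6)(5 9)| = 4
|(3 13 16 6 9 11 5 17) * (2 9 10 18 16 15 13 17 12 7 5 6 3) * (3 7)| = 12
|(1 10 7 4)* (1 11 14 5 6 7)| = 6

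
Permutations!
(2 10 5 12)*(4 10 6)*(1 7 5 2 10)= (1 7 5 12 10 2 6 4)= [0, 7, 6, 3, 1, 12, 4, 5, 8, 9, 2, 11, 10]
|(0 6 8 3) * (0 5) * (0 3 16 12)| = |(0 6 8 16 12)(3 5)| = 10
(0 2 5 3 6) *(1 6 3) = (0 2 5 1 6) = [2, 6, 5, 3, 4, 1, 0]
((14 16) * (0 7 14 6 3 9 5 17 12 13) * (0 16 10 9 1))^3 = [10, 14, 2, 7, 4, 13, 0, 9, 8, 12, 17, 11, 6, 3, 5, 15, 1, 16] = (0 10 17 16 1 14 5 13 3 7 9 12 6)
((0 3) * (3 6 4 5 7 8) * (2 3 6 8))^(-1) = (0 3 2 7 5 4 6 8) = [3, 1, 7, 2, 6, 4, 8, 5, 0]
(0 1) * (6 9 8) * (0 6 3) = (0 1 6 9 8 3) = [1, 6, 2, 0, 4, 5, 9, 7, 3, 8]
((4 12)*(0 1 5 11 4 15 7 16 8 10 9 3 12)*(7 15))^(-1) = (0 4 11 5 1)(3 9 10 8 16 7 12) = [4, 0, 2, 9, 11, 1, 6, 12, 16, 10, 8, 5, 3, 13, 14, 15, 7]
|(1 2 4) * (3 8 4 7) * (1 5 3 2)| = |(2 7)(3 8 4 5)| = 4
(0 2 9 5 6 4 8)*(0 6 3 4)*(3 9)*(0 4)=(0 2 3)(4 8 6)(5 9)=[2, 1, 3, 0, 8, 9, 4, 7, 6, 5]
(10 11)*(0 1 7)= (0 1 7)(10 11)= [1, 7, 2, 3, 4, 5, 6, 0, 8, 9, 11, 10]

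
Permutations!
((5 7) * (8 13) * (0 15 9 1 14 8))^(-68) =(0 9 14 13 15 1 8) =[9, 8, 2, 3, 4, 5, 6, 7, 0, 14, 10, 11, 12, 15, 13, 1]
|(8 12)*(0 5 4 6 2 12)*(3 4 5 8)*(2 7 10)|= |(0 8)(2 12 3 4 6 7 10)|= 14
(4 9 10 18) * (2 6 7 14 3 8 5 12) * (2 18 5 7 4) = (2 6 4 9 10 5 12 18)(3 8 7 14) = [0, 1, 6, 8, 9, 12, 4, 14, 7, 10, 5, 11, 18, 13, 3, 15, 16, 17, 2]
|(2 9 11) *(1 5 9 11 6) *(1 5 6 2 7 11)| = |(1 6 5 9 2)(7 11)| = 10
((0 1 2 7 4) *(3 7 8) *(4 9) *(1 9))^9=(9)(1 7 3 8 2)=[0, 7, 1, 8, 4, 5, 6, 3, 2, 9]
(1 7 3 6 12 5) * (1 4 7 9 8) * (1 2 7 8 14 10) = (1 9 14 10)(2 7 3 6 12 5 4 8) = [0, 9, 7, 6, 8, 4, 12, 3, 2, 14, 1, 11, 5, 13, 10]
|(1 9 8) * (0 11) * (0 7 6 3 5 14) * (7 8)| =|(0 11 8 1 9 7 6 3 5 14)| =10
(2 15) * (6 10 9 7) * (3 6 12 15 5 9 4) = [0, 1, 5, 6, 3, 9, 10, 12, 8, 7, 4, 11, 15, 13, 14, 2] = (2 5 9 7 12 15)(3 6 10 4)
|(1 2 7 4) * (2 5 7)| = |(1 5 7 4)| = 4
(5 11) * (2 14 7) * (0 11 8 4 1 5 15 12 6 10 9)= (0 11 15 12 6 10 9)(1 5 8 4)(2 14 7)= [11, 5, 14, 3, 1, 8, 10, 2, 4, 0, 9, 15, 6, 13, 7, 12]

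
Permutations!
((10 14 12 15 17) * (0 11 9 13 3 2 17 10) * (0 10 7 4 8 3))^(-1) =(0 13 9 11)(2 3 8 4 7 15 12 14 10 17) =[13, 1, 3, 8, 7, 5, 6, 15, 4, 11, 17, 0, 14, 9, 10, 12, 16, 2]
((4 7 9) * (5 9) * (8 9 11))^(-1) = [0, 1, 2, 3, 9, 7, 6, 4, 11, 8, 10, 5] = (4 9 8 11 5 7)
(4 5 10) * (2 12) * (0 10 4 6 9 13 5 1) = (0 10 6 9 13 5 4 1)(2 12) = [10, 0, 12, 3, 1, 4, 9, 7, 8, 13, 6, 11, 2, 5]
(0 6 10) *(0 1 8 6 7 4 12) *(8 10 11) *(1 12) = (0 7 4 1 10 12)(6 11 8) = [7, 10, 2, 3, 1, 5, 11, 4, 6, 9, 12, 8, 0]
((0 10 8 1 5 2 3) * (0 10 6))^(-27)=(0 6)(1 3)(2 8)(5 10)=[6, 3, 8, 1, 4, 10, 0, 7, 2, 9, 5]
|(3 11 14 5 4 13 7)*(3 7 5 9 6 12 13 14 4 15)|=10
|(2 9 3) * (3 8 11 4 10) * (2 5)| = 8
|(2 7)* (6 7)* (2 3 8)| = |(2 6 7 3 8)| = 5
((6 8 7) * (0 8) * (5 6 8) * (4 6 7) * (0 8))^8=(0 7 5)(4 8 6)=[7, 1, 2, 3, 8, 0, 4, 5, 6]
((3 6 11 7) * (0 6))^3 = (0 7 6 3 11) = [7, 1, 2, 11, 4, 5, 3, 6, 8, 9, 10, 0]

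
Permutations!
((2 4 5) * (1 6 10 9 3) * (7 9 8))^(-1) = [0, 3, 5, 9, 2, 4, 1, 8, 10, 7, 6] = (1 3 9 7 8 10 6)(2 5 4)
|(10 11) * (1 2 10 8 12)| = |(1 2 10 11 8 12)| = 6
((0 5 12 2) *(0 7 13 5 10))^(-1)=(0 10)(2 12 5 13 7)=[10, 1, 12, 3, 4, 13, 6, 2, 8, 9, 0, 11, 5, 7]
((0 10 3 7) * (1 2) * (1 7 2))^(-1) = (0 7 2 3 10) = [7, 1, 3, 10, 4, 5, 6, 2, 8, 9, 0]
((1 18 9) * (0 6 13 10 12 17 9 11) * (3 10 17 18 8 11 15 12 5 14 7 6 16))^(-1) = (0 11 8 1 9 17 13 6 7 14 5 10 3 16)(12 15 18) = [11, 9, 2, 16, 4, 10, 7, 14, 1, 17, 3, 8, 15, 6, 5, 18, 0, 13, 12]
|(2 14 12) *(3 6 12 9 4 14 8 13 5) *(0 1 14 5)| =12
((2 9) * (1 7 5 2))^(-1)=(1 9 2 5 7)=[0, 9, 5, 3, 4, 7, 6, 1, 8, 2]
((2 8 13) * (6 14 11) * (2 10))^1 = (2 8 13 10)(6 14 11) = [0, 1, 8, 3, 4, 5, 14, 7, 13, 9, 2, 6, 12, 10, 11]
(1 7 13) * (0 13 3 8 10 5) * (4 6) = (0 13 1 7 3 8 10 5)(4 6) = [13, 7, 2, 8, 6, 0, 4, 3, 10, 9, 5, 11, 12, 1]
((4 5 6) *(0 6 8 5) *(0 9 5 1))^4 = (0 5 6 8 4 1 9) = [5, 9, 2, 3, 1, 6, 8, 7, 4, 0]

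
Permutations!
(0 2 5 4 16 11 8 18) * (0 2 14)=(0 14)(2 5 4 16 11 8 18)=[14, 1, 5, 3, 16, 4, 6, 7, 18, 9, 10, 8, 12, 13, 0, 15, 11, 17, 2]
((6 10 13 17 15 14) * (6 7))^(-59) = (6 15 10 14 13 7 17) = [0, 1, 2, 3, 4, 5, 15, 17, 8, 9, 14, 11, 12, 7, 13, 10, 16, 6]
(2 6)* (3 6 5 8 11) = (2 5 8 11 3 6) = [0, 1, 5, 6, 4, 8, 2, 7, 11, 9, 10, 3]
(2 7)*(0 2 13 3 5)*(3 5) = (0 2 7 13 5) = [2, 1, 7, 3, 4, 0, 6, 13, 8, 9, 10, 11, 12, 5]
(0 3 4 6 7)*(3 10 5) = (0 10 5 3 4 6 7) = [10, 1, 2, 4, 6, 3, 7, 0, 8, 9, 5]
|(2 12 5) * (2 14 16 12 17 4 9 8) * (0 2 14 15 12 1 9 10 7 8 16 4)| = 15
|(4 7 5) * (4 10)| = |(4 7 5 10)| = 4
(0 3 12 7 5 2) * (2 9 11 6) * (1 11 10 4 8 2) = (0 3 12 7 5 9 10 4 8 2)(1 11 6) = [3, 11, 0, 12, 8, 9, 1, 5, 2, 10, 4, 6, 7]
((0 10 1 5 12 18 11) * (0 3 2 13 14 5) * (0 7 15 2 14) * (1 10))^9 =(0 15)(1 2)(3 12)(5 11)(7 13)(14 18) =[15, 2, 1, 12, 4, 11, 6, 13, 8, 9, 10, 5, 3, 7, 18, 0, 16, 17, 14]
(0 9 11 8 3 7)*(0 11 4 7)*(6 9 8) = [8, 1, 2, 0, 7, 5, 9, 11, 3, 4, 10, 6] = (0 8 3)(4 7 11 6 9)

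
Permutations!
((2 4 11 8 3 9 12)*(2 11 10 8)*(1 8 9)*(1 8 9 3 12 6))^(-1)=(1 6 9)(2 11 12 8 3 10 4)=[0, 6, 11, 10, 2, 5, 9, 7, 3, 1, 4, 12, 8]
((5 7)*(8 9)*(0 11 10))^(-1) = (0 10 11)(5 7)(8 9) = [10, 1, 2, 3, 4, 7, 6, 5, 9, 8, 11, 0]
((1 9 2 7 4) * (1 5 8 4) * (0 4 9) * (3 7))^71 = (0 1 7 3 2 9 8 5 4) = [1, 7, 9, 2, 0, 4, 6, 3, 5, 8]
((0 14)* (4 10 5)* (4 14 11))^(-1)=(0 14 5 10 4 11)=[14, 1, 2, 3, 11, 10, 6, 7, 8, 9, 4, 0, 12, 13, 5]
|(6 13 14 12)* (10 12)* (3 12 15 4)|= |(3 12 6 13 14 10 15 4)|= 8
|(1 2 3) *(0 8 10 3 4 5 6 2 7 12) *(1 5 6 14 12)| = |(0 8 10 3 5 14 12)(1 7)(2 4 6)| = 42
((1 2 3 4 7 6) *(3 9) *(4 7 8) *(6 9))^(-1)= (1 6 2)(3 9 7)(4 8)= [0, 6, 1, 9, 8, 5, 2, 3, 4, 7]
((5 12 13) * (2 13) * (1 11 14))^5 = (1 14 11)(2 13 5 12) = [0, 14, 13, 3, 4, 12, 6, 7, 8, 9, 10, 1, 2, 5, 11]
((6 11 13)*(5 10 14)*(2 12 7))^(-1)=(2 7 12)(5 14 10)(6 13 11)=[0, 1, 7, 3, 4, 14, 13, 12, 8, 9, 5, 6, 2, 11, 10]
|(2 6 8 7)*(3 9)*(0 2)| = 10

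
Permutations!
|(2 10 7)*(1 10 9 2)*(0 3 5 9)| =|(0 3 5 9 2)(1 10 7)| =15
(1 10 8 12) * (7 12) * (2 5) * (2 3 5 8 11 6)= (1 10 11 6 2 8 7 12)(3 5)= [0, 10, 8, 5, 4, 3, 2, 12, 7, 9, 11, 6, 1]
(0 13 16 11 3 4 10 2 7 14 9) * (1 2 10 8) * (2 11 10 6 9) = [13, 11, 7, 4, 8, 5, 9, 14, 1, 0, 6, 3, 12, 16, 2, 15, 10] = (0 13 16 10 6 9)(1 11 3 4 8)(2 7 14)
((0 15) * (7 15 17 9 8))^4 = (0 7 9)(8 17 15) = [7, 1, 2, 3, 4, 5, 6, 9, 17, 0, 10, 11, 12, 13, 14, 8, 16, 15]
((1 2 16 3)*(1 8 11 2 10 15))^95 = (16)(1 15 10) = [0, 15, 2, 3, 4, 5, 6, 7, 8, 9, 1, 11, 12, 13, 14, 10, 16]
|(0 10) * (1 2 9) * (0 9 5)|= 6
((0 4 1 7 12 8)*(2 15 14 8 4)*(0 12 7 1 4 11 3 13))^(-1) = (0 13 3 11 12 8 14 15 2) = [13, 1, 0, 11, 4, 5, 6, 7, 14, 9, 10, 12, 8, 3, 15, 2]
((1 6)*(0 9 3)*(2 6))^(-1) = (0 3 9)(1 6 2) = [3, 6, 1, 9, 4, 5, 2, 7, 8, 0]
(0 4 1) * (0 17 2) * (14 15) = [4, 17, 0, 3, 1, 5, 6, 7, 8, 9, 10, 11, 12, 13, 15, 14, 16, 2] = (0 4 1 17 2)(14 15)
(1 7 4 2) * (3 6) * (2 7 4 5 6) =[0, 4, 1, 2, 7, 6, 3, 5] =(1 4 7 5 6 3 2)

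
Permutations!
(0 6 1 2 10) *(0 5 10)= [6, 2, 0, 3, 4, 10, 1, 7, 8, 9, 5]= (0 6 1 2)(5 10)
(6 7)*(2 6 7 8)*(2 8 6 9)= (2 9)= [0, 1, 9, 3, 4, 5, 6, 7, 8, 2]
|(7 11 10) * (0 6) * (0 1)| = 3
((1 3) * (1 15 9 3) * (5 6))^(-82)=(3 9 15)=[0, 1, 2, 9, 4, 5, 6, 7, 8, 15, 10, 11, 12, 13, 14, 3]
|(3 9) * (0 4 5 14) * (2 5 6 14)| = 4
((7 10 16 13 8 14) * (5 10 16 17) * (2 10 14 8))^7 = (2 13 16 7 14 5 17 10) = [0, 1, 13, 3, 4, 17, 6, 14, 8, 9, 2, 11, 12, 16, 5, 15, 7, 10]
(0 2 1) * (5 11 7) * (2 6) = (0 6 2 1)(5 11 7) = [6, 0, 1, 3, 4, 11, 2, 5, 8, 9, 10, 7]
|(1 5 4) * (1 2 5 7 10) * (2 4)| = |(1 7 10)(2 5)| = 6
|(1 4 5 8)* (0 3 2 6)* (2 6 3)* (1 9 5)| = 12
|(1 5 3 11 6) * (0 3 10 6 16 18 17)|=|(0 3 11 16 18 17)(1 5 10 6)|=12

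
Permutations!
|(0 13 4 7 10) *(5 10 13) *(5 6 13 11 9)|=9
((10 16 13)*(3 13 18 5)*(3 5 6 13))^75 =(18) =[0, 1, 2, 3, 4, 5, 6, 7, 8, 9, 10, 11, 12, 13, 14, 15, 16, 17, 18]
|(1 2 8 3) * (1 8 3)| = |(1 2 3 8)| = 4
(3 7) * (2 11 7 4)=[0, 1, 11, 4, 2, 5, 6, 3, 8, 9, 10, 7]=(2 11 7 3 4)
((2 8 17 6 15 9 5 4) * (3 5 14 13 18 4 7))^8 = (2 18 14 15 17)(3 7 5)(4 13 9 6 8) = [0, 1, 18, 7, 13, 3, 8, 5, 4, 6, 10, 11, 12, 9, 15, 17, 16, 2, 14]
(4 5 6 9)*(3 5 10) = (3 5 6 9 4 10) = [0, 1, 2, 5, 10, 6, 9, 7, 8, 4, 3]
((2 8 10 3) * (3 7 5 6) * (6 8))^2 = (2 3 6)(5 10)(7 8) = [0, 1, 3, 6, 4, 10, 2, 8, 7, 9, 5]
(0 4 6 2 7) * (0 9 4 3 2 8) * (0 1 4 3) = (1 4 6 8)(2 7 9 3) = [0, 4, 7, 2, 6, 5, 8, 9, 1, 3]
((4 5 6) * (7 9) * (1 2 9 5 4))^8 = (1 9 5)(2 7 6) = [0, 9, 7, 3, 4, 1, 2, 6, 8, 5]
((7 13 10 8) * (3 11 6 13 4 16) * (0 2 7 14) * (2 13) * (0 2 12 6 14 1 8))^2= (0 10 13)(2 4 3 14 7 16 11)= [10, 1, 4, 14, 3, 5, 6, 16, 8, 9, 13, 2, 12, 0, 7, 15, 11]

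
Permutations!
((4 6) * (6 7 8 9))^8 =(4 9 7 6 8) =[0, 1, 2, 3, 9, 5, 8, 6, 4, 7]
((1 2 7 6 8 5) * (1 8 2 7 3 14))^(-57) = (1 2)(3 7)(5 8)(6 14) = [0, 2, 1, 7, 4, 8, 14, 3, 5, 9, 10, 11, 12, 13, 6]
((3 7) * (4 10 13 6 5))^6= (4 10 13 6 5)= [0, 1, 2, 3, 10, 4, 5, 7, 8, 9, 13, 11, 12, 6]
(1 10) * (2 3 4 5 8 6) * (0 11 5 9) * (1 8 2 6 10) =(0 11 5 2 3 4 9)(8 10) =[11, 1, 3, 4, 9, 2, 6, 7, 10, 0, 8, 5]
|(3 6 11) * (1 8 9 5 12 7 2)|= |(1 8 9 5 12 7 2)(3 6 11)|= 21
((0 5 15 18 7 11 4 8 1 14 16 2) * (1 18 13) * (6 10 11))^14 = (18)(0 16 1 15)(2 14 13 5) = [16, 15, 14, 3, 4, 2, 6, 7, 8, 9, 10, 11, 12, 5, 13, 0, 1, 17, 18]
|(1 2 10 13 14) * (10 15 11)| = |(1 2 15 11 10 13 14)| = 7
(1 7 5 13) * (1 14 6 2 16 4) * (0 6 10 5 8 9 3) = [6, 7, 16, 0, 1, 13, 2, 8, 9, 3, 5, 11, 12, 14, 10, 15, 4] = (0 6 2 16 4 1 7 8 9 3)(5 13 14 10)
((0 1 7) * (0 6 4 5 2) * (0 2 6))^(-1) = (0 7 1)(4 6 5) = [7, 0, 2, 3, 6, 4, 5, 1]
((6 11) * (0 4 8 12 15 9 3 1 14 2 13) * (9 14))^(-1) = (0 13 2 14 15 12 8 4)(1 3 9)(6 11) = [13, 3, 14, 9, 0, 5, 11, 7, 4, 1, 10, 6, 8, 2, 15, 12]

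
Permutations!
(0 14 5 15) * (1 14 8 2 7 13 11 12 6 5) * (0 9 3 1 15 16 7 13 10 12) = (0 8 2 13 11)(1 14 15 9 3)(5 16 7 10 12 6) = [8, 14, 13, 1, 4, 16, 5, 10, 2, 3, 12, 0, 6, 11, 15, 9, 7]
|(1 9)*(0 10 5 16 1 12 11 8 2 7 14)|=|(0 10 5 16 1 9 12 11 8 2 7 14)|=12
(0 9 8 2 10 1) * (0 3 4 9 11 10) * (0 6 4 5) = (0 11 10 1 3 5)(2 6 4 9 8) = [11, 3, 6, 5, 9, 0, 4, 7, 2, 8, 1, 10]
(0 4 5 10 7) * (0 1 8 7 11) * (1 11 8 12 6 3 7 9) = (0 4 5 10 8 9 1 12 6 3 7 11) = [4, 12, 2, 7, 5, 10, 3, 11, 9, 1, 8, 0, 6]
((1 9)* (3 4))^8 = (9) = [0, 1, 2, 3, 4, 5, 6, 7, 8, 9]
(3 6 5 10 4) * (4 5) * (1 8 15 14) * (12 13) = (1 8 15 14)(3 6 4)(5 10)(12 13) = [0, 8, 2, 6, 3, 10, 4, 7, 15, 9, 5, 11, 13, 12, 1, 14]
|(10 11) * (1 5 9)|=6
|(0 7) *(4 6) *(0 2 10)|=|(0 7 2 10)(4 6)|=4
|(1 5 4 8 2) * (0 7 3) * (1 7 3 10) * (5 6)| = |(0 3)(1 6 5 4 8 2 7 10)| = 8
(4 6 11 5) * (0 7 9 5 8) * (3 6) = [7, 1, 2, 6, 3, 4, 11, 9, 0, 5, 10, 8] = (0 7 9 5 4 3 6 11 8)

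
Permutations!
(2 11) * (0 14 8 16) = (0 14 8 16)(2 11) = [14, 1, 11, 3, 4, 5, 6, 7, 16, 9, 10, 2, 12, 13, 8, 15, 0]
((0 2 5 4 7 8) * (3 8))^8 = (0 2 5 4 7 3 8) = [2, 1, 5, 8, 7, 4, 6, 3, 0]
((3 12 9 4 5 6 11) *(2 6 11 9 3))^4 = (12)(2 5 9)(4 6 11) = [0, 1, 5, 3, 6, 9, 11, 7, 8, 2, 10, 4, 12]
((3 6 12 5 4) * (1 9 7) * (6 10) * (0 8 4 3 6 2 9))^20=(0 2 12)(1 10 6)(3 4 7)(5 8 9)=[2, 10, 12, 4, 7, 8, 1, 3, 9, 5, 6, 11, 0]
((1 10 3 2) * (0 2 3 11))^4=(0 11 10 1 2)=[11, 2, 0, 3, 4, 5, 6, 7, 8, 9, 1, 10]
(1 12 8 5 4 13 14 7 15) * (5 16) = (1 12 8 16 5 4 13 14 7 15) = [0, 12, 2, 3, 13, 4, 6, 15, 16, 9, 10, 11, 8, 14, 7, 1, 5]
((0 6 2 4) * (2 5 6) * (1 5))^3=(6)=[0, 1, 2, 3, 4, 5, 6]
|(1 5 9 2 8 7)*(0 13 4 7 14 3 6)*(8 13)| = |(0 8 14 3 6)(1 5 9 2 13 4 7)| = 35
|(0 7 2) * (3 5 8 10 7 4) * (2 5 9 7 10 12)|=|(0 4 3 9 7 5 8 12 2)|=9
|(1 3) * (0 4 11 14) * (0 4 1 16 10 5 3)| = 12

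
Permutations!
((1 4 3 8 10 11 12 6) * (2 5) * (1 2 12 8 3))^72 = (12) = [0, 1, 2, 3, 4, 5, 6, 7, 8, 9, 10, 11, 12]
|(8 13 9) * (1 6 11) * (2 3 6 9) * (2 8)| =|(1 9 2 3 6 11)(8 13)| =6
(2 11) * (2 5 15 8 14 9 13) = (2 11 5 15 8 14 9 13) = [0, 1, 11, 3, 4, 15, 6, 7, 14, 13, 10, 5, 12, 2, 9, 8]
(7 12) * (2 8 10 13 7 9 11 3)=(2 8 10 13 7 12 9 11 3)=[0, 1, 8, 2, 4, 5, 6, 12, 10, 11, 13, 3, 9, 7]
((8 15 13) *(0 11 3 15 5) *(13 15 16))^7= (16)= [0, 1, 2, 3, 4, 5, 6, 7, 8, 9, 10, 11, 12, 13, 14, 15, 16]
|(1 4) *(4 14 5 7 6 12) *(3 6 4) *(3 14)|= |(1 3 6 12 14 5 7 4)|= 8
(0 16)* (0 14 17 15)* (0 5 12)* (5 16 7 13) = [7, 1, 2, 3, 4, 12, 6, 13, 8, 9, 10, 11, 0, 5, 17, 16, 14, 15] = (0 7 13 5 12)(14 17 15 16)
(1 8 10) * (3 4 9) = (1 8 10)(3 4 9) = [0, 8, 2, 4, 9, 5, 6, 7, 10, 3, 1]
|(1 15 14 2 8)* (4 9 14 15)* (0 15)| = |(0 15)(1 4 9 14 2 8)| = 6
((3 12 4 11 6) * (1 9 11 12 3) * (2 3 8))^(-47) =(1 9 11 6)(2 3 8)(4 12) =[0, 9, 3, 8, 12, 5, 1, 7, 2, 11, 10, 6, 4]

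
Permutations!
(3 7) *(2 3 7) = (7)(2 3) = [0, 1, 3, 2, 4, 5, 6, 7]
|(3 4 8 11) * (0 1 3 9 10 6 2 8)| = 12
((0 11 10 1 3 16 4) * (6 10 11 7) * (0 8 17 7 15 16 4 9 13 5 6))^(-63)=[10, 15, 2, 16, 9, 17, 7, 6, 13, 4, 0, 11, 12, 8, 14, 1, 3, 5]=(0 10)(1 15)(3 16)(4 9)(5 17)(6 7)(8 13)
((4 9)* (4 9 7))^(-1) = [0, 1, 2, 3, 7, 5, 6, 4, 8, 9] = (9)(4 7)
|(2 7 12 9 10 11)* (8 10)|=|(2 7 12 9 8 10 11)|=7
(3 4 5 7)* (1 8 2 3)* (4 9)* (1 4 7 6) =(1 8 2 3 9 7 4 5 6) =[0, 8, 3, 9, 5, 6, 1, 4, 2, 7]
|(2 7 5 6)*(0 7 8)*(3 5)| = 7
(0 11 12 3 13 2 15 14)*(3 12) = (0 11 3 13 2 15 14) = [11, 1, 15, 13, 4, 5, 6, 7, 8, 9, 10, 3, 12, 2, 0, 14]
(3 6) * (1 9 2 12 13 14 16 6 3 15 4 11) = [0, 9, 12, 3, 11, 5, 15, 7, 8, 2, 10, 1, 13, 14, 16, 4, 6] = (1 9 2 12 13 14 16 6 15 4 11)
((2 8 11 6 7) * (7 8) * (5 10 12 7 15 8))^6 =[0, 1, 10, 3, 4, 8, 15, 5, 7, 9, 11, 2, 6, 13, 14, 12] =(2 10 11)(5 8 7)(6 15 12)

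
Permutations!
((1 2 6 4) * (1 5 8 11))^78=(1 2 6 4 5 8 11)=[0, 2, 6, 3, 5, 8, 4, 7, 11, 9, 10, 1]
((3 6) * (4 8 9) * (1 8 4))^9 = [0, 1, 2, 6, 4, 5, 3, 7, 8, 9] = (9)(3 6)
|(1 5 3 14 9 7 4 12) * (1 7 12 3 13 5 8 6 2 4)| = |(1 8 6 2 4 3 14 9 12 7)(5 13)| = 10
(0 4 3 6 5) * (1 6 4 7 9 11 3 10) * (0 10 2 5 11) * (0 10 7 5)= (0 5 7 9 10 1 6 11 3 4 2)= [5, 6, 0, 4, 2, 7, 11, 9, 8, 10, 1, 3]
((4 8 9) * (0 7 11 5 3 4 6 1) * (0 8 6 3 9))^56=(0 4 11 1 9)(3 7 6 5 8)=[4, 9, 2, 7, 11, 8, 5, 6, 3, 0, 10, 1]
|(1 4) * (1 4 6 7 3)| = |(1 6 7 3)| = 4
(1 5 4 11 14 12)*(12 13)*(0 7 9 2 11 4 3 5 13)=(0 7 9 2 11 14)(1 13 12)(3 5)=[7, 13, 11, 5, 4, 3, 6, 9, 8, 2, 10, 14, 1, 12, 0]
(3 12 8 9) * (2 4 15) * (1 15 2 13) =(1 15 13)(2 4)(3 12 8 9) =[0, 15, 4, 12, 2, 5, 6, 7, 9, 3, 10, 11, 8, 1, 14, 13]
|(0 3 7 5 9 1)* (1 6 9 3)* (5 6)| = |(0 1)(3 7 6 9 5)| = 10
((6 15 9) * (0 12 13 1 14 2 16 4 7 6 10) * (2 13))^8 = (0 9 6 4 2)(1 13 14)(7 16 12 10 15) = [9, 13, 0, 3, 2, 5, 4, 16, 8, 6, 15, 11, 10, 14, 1, 7, 12]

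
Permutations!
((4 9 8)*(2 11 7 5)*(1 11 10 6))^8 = (1 11 7 5 2 10 6)(4 8 9) = [0, 11, 10, 3, 8, 2, 1, 5, 9, 4, 6, 7]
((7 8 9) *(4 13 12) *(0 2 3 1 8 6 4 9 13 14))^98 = (0 3 8 12 7 4)(1 13 9 6 14 2) = [3, 13, 1, 8, 0, 5, 14, 4, 12, 6, 10, 11, 7, 9, 2]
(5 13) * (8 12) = [0, 1, 2, 3, 4, 13, 6, 7, 12, 9, 10, 11, 8, 5] = (5 13)(8 12)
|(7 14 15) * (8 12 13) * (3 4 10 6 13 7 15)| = 9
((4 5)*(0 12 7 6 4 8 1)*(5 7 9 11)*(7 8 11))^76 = (0 6)(1 7)(4 12)(8 9) = [6, 7, 2, 3, 12, 5, 0, 1, 9, 8, 10, 11, 4]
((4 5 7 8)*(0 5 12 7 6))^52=(12)(0 5 6)=[5, 1, 2, 3, 4, 6, 0, 7, 8, 9, 10, 11, 12]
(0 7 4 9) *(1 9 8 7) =[1, 9, 2, 3, 8, 5, 6, 4, 7, 0] =(0 1 9)(4 8 7)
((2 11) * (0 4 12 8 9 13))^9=[8, 1, 11, 3, 9, 5, 6, 7, 0, 4, 10, 2, 13, 12]=(0 8)(2 11)(4 9)(12 13)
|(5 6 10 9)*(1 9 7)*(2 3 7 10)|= 7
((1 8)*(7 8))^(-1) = (1 8 7) = [0, 8, 2, 3, 4, 5, 6, 1, 7]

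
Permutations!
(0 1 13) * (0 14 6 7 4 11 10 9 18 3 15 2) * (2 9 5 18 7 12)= (0 1 13 14 6 12 2)(3 15 9 7 4 11 10 5 18)= [1, 13, 0, 15, 11, 18, 12, 4, 8, 7, 5, 10, 2, 14, 6, 9, 16, 17, 3]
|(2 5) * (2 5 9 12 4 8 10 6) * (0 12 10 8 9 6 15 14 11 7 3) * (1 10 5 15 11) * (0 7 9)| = 42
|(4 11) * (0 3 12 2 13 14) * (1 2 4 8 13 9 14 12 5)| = |(0 3 5 1 2 9 14)(4 11 8 13 12)| = 35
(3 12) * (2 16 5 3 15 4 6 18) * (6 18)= [0, 1, 16, 12, 18, 3, 6, 7, 8, 9, 10, 11, 15, 13, 14, 4, 5, 17, 2]= (2 16 5 3 12 15 4 18)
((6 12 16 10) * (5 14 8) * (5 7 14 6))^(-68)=[0, 1, 2, 3, 4, 12, 16, 14, 7, 9, 6, 11, 10, 13, 8, 15, 5]=(5 12 10 6 16)(7 14 8)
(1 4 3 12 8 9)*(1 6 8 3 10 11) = (1 4 10 11)(3 12)(6 8 9) = [0, 4, 2, 12, 10, 5, 8, 7, 9, 6, 11, 1, 3]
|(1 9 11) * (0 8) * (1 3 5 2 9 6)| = 10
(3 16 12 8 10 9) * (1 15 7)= [0, 15, 2, 16, 4, 5, 6, 1, 10, 3, 9, 11, 8, 13, 14, 7, 12]= (1 15 7)(3 16 12 8 10 9)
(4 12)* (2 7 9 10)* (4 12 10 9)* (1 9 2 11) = [0, 9, 7, 3, 10, 5, 6, 4, 8, 2, 11, 1, 12] = (12)(1 9 2 7 4 10 11)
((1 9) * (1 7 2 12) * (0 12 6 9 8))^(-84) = [0, 1, 2, 3, 4, 5, 6, 7, 8, 9, 10, 11, 12] = (12)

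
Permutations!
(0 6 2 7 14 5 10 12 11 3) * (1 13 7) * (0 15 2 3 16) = (0 6 3 15 2 1 13 7 14 5 10 12 11 16) = [6, 13, 1, 15, 4, 10, 3, 14, 8, 9, 12, 16, 11, 7, 5, 2, 0]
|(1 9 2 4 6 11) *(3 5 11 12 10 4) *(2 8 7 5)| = 12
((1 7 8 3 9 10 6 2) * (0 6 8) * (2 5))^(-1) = (0 7 1 2 5 6)(3 8 10 9) = [7, 2, 5, 8, 4, 6, 0, 1, 10, 3, 9]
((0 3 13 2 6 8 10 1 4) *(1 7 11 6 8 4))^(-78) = [13, 1, 10, 2, 3, 5, 0, 6, 7, 9, 11, 4, 12, 8] = (0 13 8 7 6)(2 10 11 4 3)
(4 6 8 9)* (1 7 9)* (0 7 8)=[7, 8, 2, 3, 6, 5, 0, 9, 1, 4]=(0 7 9 4 6)(1 8)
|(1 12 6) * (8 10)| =|(1 12 6)(8 10)| =6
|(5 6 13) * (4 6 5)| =3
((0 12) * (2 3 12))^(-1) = [12, 1, 0, 2, 4, 5, 6, 7, 8, 9, 10, 11, 3] = (0 12 3 2)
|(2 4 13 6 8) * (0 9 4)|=|(0 9 4 13 6 8 2)|=7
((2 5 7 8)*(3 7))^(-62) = [0, 1, 7, 2, 4, 8, 6, 5, 3] = (2 7 5 8 3)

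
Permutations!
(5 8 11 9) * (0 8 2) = (0 8 11 9 5 2) = [8, 1, 0, 3, 4, 2, 6, 7, 11, 5, 10, 9]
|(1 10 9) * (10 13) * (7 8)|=|(1 13 10 9)(7 8)|=4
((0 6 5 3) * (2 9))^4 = (9) = [0, 1, 2, 3, 4, 5, 6, 7, 8, 9]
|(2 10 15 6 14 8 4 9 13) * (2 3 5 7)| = |(2 10 15 6 14 8 4 9 13 3 5 7)| = 12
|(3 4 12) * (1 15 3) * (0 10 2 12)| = |(0 10 2 12 1 15 3 4)| = 8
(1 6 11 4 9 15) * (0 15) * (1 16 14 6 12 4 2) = (0 15 16 14 6 11 2 1 12 4 9) = [15, 12, 1, 3, 9, 5, 11, 7, 8, 0, 10, 2, 4, 13, 6, 16, 14]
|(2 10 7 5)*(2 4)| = |(2 10 7 5 4)| = 5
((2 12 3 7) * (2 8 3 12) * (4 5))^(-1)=(12)(3 8 7)(4 5)=[0, 1, 2, 8, 5, 4, 6, 3, 7, 9, 10, 11, 12]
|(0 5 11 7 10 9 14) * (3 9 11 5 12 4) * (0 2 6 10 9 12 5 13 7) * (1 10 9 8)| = |(0 5 13 7 8 1 10 11)(2 6 9 14)(3 12 4)| = 24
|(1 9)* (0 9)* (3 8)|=|(0 9 1)(3 8)|=6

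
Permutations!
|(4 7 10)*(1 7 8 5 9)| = 7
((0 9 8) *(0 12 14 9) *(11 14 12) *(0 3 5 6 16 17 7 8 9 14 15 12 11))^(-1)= [8, 1, 2, 0, 4, 3, 5, 17, 7, 9, 10, 12, 15, 13, 14, 11, 6, 16]= (0 8 7 17 16 6 5 3)(11 12 15)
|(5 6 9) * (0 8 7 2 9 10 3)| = |(0 8 7 2 9 5 6 10 3)| = 9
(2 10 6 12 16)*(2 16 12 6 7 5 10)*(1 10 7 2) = (16)(1 10 2)(5 7) = [0, 10, 1, 3, 4, 7, 6, 5, 8, 9, 2, 11, 12, 13, 14, 15, 16]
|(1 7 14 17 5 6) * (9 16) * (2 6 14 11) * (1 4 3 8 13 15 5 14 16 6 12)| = 90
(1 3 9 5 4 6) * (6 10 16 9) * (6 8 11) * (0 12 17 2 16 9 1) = (0 12 17 2 16 1 3 8 11 6)(4 10 9 5) = [12, 3, 16, 8, 10, 4, 0, 7, 11, 5, 9, 6, 17, 13, 14, 15, 1, 2]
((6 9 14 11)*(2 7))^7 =(2 7)(6 11 14 9) =[0, 1, 7, 3, 4, 5, 11, 2, 8, 6, 10, 14, 12, 13, 9]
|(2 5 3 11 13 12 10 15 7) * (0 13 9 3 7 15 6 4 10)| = |(15)(0 13 12)(2 5 7)(3 11 9)(4 10 6)| = 3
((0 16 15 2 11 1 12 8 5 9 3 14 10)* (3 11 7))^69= [3, 5, 0, 15, 4, 1, 6, 16, 11, 12, 7, 8, 9, 13, 2, 10, 14]= (0 3 15 10 7 16 14 2)(1 5)(8 11)(9 12)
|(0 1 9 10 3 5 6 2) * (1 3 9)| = |(0 3 5 6 2)(9 10)| = 10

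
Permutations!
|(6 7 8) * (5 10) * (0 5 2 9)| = 15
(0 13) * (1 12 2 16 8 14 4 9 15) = (0 13)(1 12 2 16 8 14 4 9 15) = [13, 12, 16, 3, 9, 5, 6, 7, 14, 15, 10, 11, 2, 0, 4, 1, 8]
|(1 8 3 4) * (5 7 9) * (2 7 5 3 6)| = 8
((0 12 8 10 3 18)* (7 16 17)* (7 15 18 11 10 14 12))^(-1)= (0 18 15 17 16 7)(3 10 11)(8 12 14)= [18, 1, 2, 10, 4, 5, 6, 0, 12, 9, 11, 3, 14, 13, 8, 17, 7, 16, 15]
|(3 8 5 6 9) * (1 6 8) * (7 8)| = 12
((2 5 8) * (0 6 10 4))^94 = (0 10)(2 5 8)(4 6) = [10, 1, 5, 3, 6, 8, 4, 7, 2, 9, 0]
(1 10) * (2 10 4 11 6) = [0, 4, 10, 3, 11, 5, 2, 7, 8, 9, 1, 6] = (1 4 11 6 2 10)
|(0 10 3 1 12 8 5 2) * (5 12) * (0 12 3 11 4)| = 12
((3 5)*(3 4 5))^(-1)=(4 5)=[0, 1, 2, 3, 5, 4]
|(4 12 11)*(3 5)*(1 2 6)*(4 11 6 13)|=|(1 2 13 4 12 6)(3 5)|=6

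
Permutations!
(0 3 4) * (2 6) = (0 3 4)(2 6) = [3, 1, 6, 4, 0, 5, 2]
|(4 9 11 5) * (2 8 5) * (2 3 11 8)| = 4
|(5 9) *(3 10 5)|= 4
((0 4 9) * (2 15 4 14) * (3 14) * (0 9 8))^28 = (15) = [0, 1, 2, 3, 4, 5, 6, 7, 8, 9, 10, 11, 12, 13, 14, 15]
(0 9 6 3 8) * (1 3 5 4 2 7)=[9, 3, 7, 8, 2, 4, 5, 1, 0, 6]=(0 9 6 5 4 2 7 1 3 8)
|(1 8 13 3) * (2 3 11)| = |(1 8 13 11 2 3)| = 6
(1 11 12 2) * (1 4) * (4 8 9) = (1 11 12 2 8 9 4) = [0, 11, 8, 3, 1, 5, 6, 7, 9, 4, 10, 12, 2]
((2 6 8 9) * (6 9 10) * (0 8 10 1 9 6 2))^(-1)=(0 9 1 8)(2 10 6)=[9, 8, 10, 3, 4, 5, 2, 7, 0, 1, 6]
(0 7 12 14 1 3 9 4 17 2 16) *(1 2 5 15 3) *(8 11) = [7, 1, 16, 9, 17, 15, 6, 12, 11, 4, 10, 8, 14, 13, 2, 3, 0, 5] = (0 7 12 14 2 16)(3 9 4 17 5 15)(8 11)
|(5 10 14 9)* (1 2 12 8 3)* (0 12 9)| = 10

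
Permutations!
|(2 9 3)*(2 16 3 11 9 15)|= |(2 15)(3 16)(9 11)|= 2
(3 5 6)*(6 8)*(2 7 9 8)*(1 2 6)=(1 2 7 9 8)(3 5 6)=[0, 2, 7, 5, 4, 6, 3, 9, 1, 8]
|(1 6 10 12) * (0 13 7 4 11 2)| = 12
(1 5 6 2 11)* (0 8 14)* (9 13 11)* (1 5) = [8, 1, 9, 3, 4, 6, 2, 7, 14, 13, 10, 5, 12, 11, 0] = (0 8 14)(2 9 13 11 5 6)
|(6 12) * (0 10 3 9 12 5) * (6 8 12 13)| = |(0 10 3 9 13 6 5)(8 12)| = 14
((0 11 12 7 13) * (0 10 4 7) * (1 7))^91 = (0 11 12)(1 7 13 10 4) = [11, 7, 2, 3, 1, 5, 6, 13, 8, 9, 4, 12, 0, 10]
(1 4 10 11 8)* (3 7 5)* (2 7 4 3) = [0, 3, 7, 4, 10, 2, 6, 5, 1, 9, 11, 8] = (1 3 4 10 11 8)(2 7 5)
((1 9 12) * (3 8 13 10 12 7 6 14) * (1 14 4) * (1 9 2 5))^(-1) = (1 5 2)(3 14 12 10 13 8)(4 6 7 9) = [0, 5, 1, 14, 6, 2, 7, 9, 3, 4, 13, 11, 10, 8, 12]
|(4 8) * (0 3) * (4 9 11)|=4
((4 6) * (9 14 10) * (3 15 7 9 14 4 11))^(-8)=[0, 1, 2, 11, 9, 5, 4, 15, 8, 7, 10, 6, 12, 13, 14, 3]=(3 11 6 4 9 7 15)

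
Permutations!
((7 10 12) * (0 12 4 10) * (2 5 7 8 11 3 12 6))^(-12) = (12)(0 5 6 7 2) = [5, 1, 0, 3, 4, 6, 7, 2, 8, 9, 10, 11, 12]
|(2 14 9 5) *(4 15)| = 4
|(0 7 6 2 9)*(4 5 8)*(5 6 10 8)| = 8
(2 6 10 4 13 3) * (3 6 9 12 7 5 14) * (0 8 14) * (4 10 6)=[8, 1, 9, 2, 13, 0, 6, 5, 14, 12, 10, 11, 7, 4, 3]=(0 8 14 3 2 9 12 7 5)(4 13)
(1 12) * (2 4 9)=(1 12)(2 4 9)=[0, 12, 4, 3, 9, 5, 6, 7, 8, 2, 10, 11, 1]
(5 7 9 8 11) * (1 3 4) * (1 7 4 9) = [0, 3, 2, 9, 7, 4, 6, 1, 11, 8, 10, 5] = (1 3 9 8 11 5 4 7)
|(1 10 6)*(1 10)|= 2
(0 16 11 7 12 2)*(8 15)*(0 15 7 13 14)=[16, 1, 15, 3, 4, 5, 6, 12, 7, 9, 10, 13, 2, 14, 0, 8, 11]=(0 16 11 13 14)(2 15 8 7 12)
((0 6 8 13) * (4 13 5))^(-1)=(0 13 4 5 8 6)=[13, 1, 2, 3, 5, 8, 0, 7, 6, 9, 10, 11, 12, 4]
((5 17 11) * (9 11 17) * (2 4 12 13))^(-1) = (17)(2 13 12 4)(5 11 9) = [0, 1, 13, 3, 2, 11, 6, 7, 8, 5, 10, 9, 4, 12, 14, 15, 16, 17]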